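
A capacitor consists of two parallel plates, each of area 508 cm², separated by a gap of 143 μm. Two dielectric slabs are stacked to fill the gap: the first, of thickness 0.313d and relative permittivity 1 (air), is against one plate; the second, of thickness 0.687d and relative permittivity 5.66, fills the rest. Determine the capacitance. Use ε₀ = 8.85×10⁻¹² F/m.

7.24 nF

A = 508 cm² = 5.08×10⁻² m².
Stacked slabs ⇒ two capacitors in series, each with the full plate area.
C₁ = κ₁ε₀A/d₁ = 1.00 × 8.85×10⁻¹² × 5.08×10⁻² / 4.48×10⁻⁵ = 1.00×10⁻⁸ F.
C₂ = κ₂ε₀A/d₂ = 5.66 × 8.85×10⁻¹² × 5.08×10⁻² / 9.82×10⁻⁵ = 2.59×10⁻⁸ F.
C = (1/C₁ + 1/C₂)⁻¹ = 7.24×10⁻⁹ F.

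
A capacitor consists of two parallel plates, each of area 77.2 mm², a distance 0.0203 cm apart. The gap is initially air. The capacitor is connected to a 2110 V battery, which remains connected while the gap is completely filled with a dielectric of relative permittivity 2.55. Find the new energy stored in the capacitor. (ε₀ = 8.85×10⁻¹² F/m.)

A = 77.2 mm² = 7.72×10⁻⁵ m².
Initially C₁ = ε₀A/d = 8.85×10⁻¹² × 7.72×10⁻⁵ / 2.03×10⁻⁴ = 3.37×10⁻¹² F.
U₁ = 7.49×10⁻⁶ J.
Battery connected ⇒ V is held fixed. C₂ = 2.55 C₁ and U = ½CV², so U₂/U₁ = C₂/C₁ = 2.55.
U₂ = 2.55 × 7.49×10⁻⁶ = 1.91×10⁻⁵ J.

U ≈ 19.1 μJ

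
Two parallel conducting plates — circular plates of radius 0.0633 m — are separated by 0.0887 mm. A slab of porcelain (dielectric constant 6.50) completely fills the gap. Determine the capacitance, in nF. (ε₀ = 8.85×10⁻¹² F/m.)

A = π(0.0633 m)² = 1.26×10⁻² m².
C = κε₀A/d = 6.50 × 8.85×10⁻¹² × 1.26×10⁻² / 8.87×10⁻⁵ = 8.16×10⁻⁹ F.

8.16 nF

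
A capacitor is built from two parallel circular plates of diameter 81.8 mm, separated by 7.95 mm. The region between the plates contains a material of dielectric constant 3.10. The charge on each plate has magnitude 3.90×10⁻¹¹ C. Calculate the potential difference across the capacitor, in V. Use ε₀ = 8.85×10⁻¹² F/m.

A = π(81.8/2 mm)² = 5.26×10⁻³ m².
C = κε₀A/d = 3.10 × 8.85×10⁻¹² × 5.26×10⁻³ / 7.95×10⁻³ = 1.81×10⁻¹¹ F.
V = Q/C = 3.90×10⁻¹¹ / 1.81×10⁻¹¹ = 2.15 V.

V ≈ 2.15 V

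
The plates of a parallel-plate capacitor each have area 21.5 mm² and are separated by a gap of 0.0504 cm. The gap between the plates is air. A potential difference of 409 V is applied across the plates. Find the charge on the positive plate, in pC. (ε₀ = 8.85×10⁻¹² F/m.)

Q ≈ 154 pC

A = 21.5 mm² = 2.15×10⁻⁵ m².
C = ε₀A/d = 8.85×10⁻¹² × 2.15×10⁻⁵ / 5.04×10⁻⁴ = 3.78×10⁻¹³ F.
Q = CV = 3.78×10⁻¹³ × 409 = 1.54×10⁻¹⁰ C.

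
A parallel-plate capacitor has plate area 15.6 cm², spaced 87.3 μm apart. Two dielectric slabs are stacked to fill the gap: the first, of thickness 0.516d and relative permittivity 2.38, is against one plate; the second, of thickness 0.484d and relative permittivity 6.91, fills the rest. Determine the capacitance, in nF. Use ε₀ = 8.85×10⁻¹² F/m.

A = 15.6 cm² = 1.56×10⁻³ m².
Stacked slabs ⇒ two capacitors in series, each with the full plate area.
C₁ = κ₁ε₀A/d₁ = 2.38 × 8.85×10⁻¹² × 1.56×10⁻³ / 4.50×10⁻⁵ = 7.29×10⁻¹⁰ F.
C₂ = κ₂ε₀A/d₂ = 6.91 × 8.85×10⁻¹² × 1.56×10⁻³ / 4.23×10⁻⁵ = 2.26×10⁻⁹ F.
C = (1/C₁ + 1/C₂)⁻¹ = 5.51×10⁻¹⁰ F.

0.551 nF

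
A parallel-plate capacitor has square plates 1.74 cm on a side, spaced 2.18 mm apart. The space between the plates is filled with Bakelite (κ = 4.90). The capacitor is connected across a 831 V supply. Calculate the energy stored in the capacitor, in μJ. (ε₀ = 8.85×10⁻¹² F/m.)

A = (1.74 cm)² = 3.03×10⁻⁴ m².
C = κε₀A/d = 4.90 × 8.85×10⁻¹² × 3.03×10⁻⁴ / 2.18×10⁻³ = 6.02×10⁻¹² F.
U = ½CV² = ½ × 6.02×10⁻¹² × (831)² = 2.08×10⁻⁶ J.

U ≈ 2.08 μJ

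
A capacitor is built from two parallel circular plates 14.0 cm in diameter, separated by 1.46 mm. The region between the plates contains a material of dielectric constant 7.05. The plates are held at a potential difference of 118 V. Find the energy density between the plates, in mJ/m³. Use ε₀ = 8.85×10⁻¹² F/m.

204 mJ/m³

E = V/d = 118 / 1.46×10⁻³ = 8.08×10⁴ V/m.
u = ½κε₀E² = ½ × 7.05 × 8.85×10⁻¹² × (8.08×10⁴)² = 0.204 J/m³.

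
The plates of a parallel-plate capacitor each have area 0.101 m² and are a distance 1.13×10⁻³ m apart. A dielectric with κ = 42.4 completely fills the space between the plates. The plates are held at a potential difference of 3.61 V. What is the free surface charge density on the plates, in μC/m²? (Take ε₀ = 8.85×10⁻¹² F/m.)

C = κε₀A/d = 42.4 × 8.85×10⁻¹² × 0.101 / 1.13×10⁻³ = 3.35×10⁻⁸ F.
σ = Q/A = CV/A = 3.35×10⁻⁸ × 3.61 / 0.101 = 1.20×10⁻⁶ C/m².

σ ≈ 1.20 μC/m²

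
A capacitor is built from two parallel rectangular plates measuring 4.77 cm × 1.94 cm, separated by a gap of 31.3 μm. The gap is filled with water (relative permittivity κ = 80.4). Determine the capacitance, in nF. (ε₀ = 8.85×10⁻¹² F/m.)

A = 4.77 × 1.94 cm² = 9.25×10⁻⁴ m².
C = κε₀A/d = 80.4 × 8.85×10⁻¹² × 9.25×10⁻⁴ / 3.13×10⁻⁵ = 2.10×10⁻⁸ F.

C ≈ 21.0 nF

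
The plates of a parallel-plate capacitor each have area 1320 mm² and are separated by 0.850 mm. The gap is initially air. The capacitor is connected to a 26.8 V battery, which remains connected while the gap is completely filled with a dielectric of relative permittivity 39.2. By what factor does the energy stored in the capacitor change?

Battery connected ⇒ V is held fixed.
C₂ = 39.2 C₁ and U = ½CV², so U₂/U₁ = C₂/C₁ = 39.2.

39.2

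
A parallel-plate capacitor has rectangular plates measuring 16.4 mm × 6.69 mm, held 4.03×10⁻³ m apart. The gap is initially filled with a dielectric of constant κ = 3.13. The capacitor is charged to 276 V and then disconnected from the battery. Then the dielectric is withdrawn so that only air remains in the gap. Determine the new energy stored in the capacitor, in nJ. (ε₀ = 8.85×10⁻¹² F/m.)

U ≈ 89.9 nJ

A = 16.4 × 6.69 mm² = 1.10×10⁻⁴ m².
Initially C₁ = κε₀A/d = 3.13 × 8.85×10⁻¹² × 1.10×10⁻⁴ / 4.03×10⁻³ = 7.54×10⁻¹³ F.
U₁ = 2.87×10⁻⁸ J.
Isolated ⇒ Q is held fixed. C₂ = 0.319 C₁ and U = Q²/(2C), so U₂/U₁ = C₁/C₂ = 3.13.
U₂ = 3.13 × 2.87×10⁻⁸ = 8.99×10⁻⁸ J.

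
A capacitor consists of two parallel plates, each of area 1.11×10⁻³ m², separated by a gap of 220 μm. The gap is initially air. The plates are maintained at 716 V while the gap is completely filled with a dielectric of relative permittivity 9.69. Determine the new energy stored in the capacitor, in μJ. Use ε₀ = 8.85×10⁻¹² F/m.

U ≈ 111 μJ

Initially C₁ = ε₀A/d = 8.85×10⁻¹² × 1.11×10⁻³ / 2.20×10⁻⁴ = 4.47×10⁻¹¹ F.
U₁ = 1.14×10⁻⁵ J.
Battery connected ⇒ V is held fixed. C₂ = 9.69 C₁ and U = ½CV², so U₂/U₁ = C₂/C₁ = 9.69.
U₂ = 9.69 × 1.14×10⁻⁵ = 1.11×10⁻⁴ J.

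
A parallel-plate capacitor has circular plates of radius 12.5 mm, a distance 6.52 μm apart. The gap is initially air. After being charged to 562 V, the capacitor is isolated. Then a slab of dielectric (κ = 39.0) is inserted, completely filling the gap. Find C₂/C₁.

C = κε₀A/d scales with κ, so C₂/C₁ = κ = 39.0.

C₂/C₁ ≈ 39.0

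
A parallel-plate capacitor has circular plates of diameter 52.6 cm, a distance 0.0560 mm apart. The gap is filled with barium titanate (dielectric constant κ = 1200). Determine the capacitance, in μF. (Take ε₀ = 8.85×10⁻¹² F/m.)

C ≈ 41.2 μF

A = π(52.6/2 cm)² = 0.217 m².
C = κε₀A/d = 1200 × 8.85×10⁻¹² × 0.217 / 5.60×10⁻⁵ = 4.12×10⁻⁵ F.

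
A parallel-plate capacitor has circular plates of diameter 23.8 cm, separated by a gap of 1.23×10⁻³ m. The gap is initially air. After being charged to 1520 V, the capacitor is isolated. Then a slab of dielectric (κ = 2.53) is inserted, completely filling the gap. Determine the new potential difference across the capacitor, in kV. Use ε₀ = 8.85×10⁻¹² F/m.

A = π(23.8/2 cm)² = 4.45×10⁻² m².
Initially C₁ = ε₀A/d = 8.85×10⁻¹² × 4.45×10⁻² / 1.23×10⁻³ = 3.20×10⁻¹⁰ F.
V₁ = 1.52×10³ V.
Isolated ⇒ Q is held fixed. C₂ = 2.53 C₁ and V = Q/C, so V₂/V₁ = C₁/C₂ = 0.395.
V₂ = 0.395 × 1.52×10³ = 6.01×10² V.

0.601 kV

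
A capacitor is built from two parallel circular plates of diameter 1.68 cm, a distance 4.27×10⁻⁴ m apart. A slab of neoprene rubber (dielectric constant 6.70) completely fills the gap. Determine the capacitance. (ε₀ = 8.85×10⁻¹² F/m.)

C ≈ 30.8 pF

A = π(1.68/2 cm)² = 2.22×10⁻⁴ m².
C = κε₀A/d = 6.70 × 8.85×10⁻¹² × 2.22×10⁻⁴ / 4.27×10⁻⁴ = 3.08×10⁻¹¹ F.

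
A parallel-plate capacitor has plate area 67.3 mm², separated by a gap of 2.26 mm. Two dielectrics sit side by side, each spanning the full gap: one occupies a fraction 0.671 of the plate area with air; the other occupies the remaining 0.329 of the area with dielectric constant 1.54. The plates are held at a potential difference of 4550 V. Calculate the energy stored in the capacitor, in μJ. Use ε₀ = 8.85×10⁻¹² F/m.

3.21 μJ

A = 67.3 mm² = 6.73×10⁻⁵ m².
Side-by-side slabs ⇒ two capacitors in parallel, each spanning the full gap.
C₁ = κ₁ε₀A₁/d = 1.00 × 8.85×10⁻¹² × 4.52×10⁻⁵ / 2.26×10⁻³ = 1.77×10⁻¹³ F.
C₂ = κ₂ε₀A₂/d = 1.54 × 8.85×10⁻¹² × 2.21×10⁻⁵ / 2.26×10⁻³ = 1.34×10⁻¹³ F.
C = C₁ + C₂ = 3.10×10⁻¹³ F.
U = ½CV² = ½ × 3.10×10⁻¹³ × (4550)² = 3.21×10⁻⁶ J.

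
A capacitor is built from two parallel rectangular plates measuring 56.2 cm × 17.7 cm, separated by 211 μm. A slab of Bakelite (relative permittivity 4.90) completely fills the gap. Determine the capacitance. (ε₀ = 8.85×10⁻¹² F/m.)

A = 56.2 × 17.7 cm² = 9.95×10⁻² m².
C = κε₀A/d = 4.90 × 8.85×10⁻¹² × 9.95×10⁻² / 2.11×10⁻⁴ = 2.04×10⁻⁸ F.

C ≈ 20.4 nF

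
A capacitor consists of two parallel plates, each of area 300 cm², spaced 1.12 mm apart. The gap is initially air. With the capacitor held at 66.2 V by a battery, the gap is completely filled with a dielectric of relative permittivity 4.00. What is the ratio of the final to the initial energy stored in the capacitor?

U₂/U₁ ≈ 4.00

Battery connected ⇒ V is held fixed.
C₂ = 4.00 C₁ and U = ½CV², so U₂/U₁ = C₂/C₁ = 4.00.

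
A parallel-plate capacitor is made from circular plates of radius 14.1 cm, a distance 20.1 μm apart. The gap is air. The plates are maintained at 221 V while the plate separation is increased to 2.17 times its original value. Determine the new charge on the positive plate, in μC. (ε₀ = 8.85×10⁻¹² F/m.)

A = π(14.1 cm)² = 6.25×10⁻² m².
Initially C₁ = ε₀A/d = 8.85×10⁻¹² × 6.25×10⁻² / 2.01×10⁻⁵ = 2.75×10⁻⁸ F.
Q₁ = 6.08×10⁻⁶ C.
Battery connected ⇒ V is held fixed. C₂ = 0.461 C₁ and Q = CV, so Q₂/Q₁ = C₂/C₁ = 0.461.
Q₂ = 0.461 × 6.08×10⁻⁶ = 2.80×10⁻⁶ C.

Q ≈ 2.80 μC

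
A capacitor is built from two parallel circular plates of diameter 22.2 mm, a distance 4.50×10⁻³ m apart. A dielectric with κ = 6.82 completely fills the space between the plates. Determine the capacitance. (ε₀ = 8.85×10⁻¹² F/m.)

A = π(22.2/2 mm)² = 3.87×10⁻⁴ m².
C = κε₀A/d = 6.82 × 8.85×10⁻¹² × 3.87×10⁻⁴ / 4.50×10⁻³ = 5.19×10⁻¹² F.

5.19 pF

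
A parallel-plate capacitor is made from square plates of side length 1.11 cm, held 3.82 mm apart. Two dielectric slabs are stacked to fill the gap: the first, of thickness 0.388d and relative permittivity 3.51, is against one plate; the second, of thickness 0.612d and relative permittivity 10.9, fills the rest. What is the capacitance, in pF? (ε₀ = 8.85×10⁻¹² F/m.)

A = (1.11 cm)² = 1.23×10⁻⁴ m².
Stacked slabs ⇒ two capacitors in series, each with the full plate area.
C₁ = κ₁ε₀A/d₁ = 3.51 × 8.85×10⁻¹² × 1.23×10⁻⁴ / 1.48×10⁻³ = 2.58×10⁻¹² F.
C₂ = κ₂ε₀A/d₂ = 10.9 × 8.85×10⁻¹² × 1.23×10⁻⁴ / 2.34×10⁻³ = 5.08×10⁻¹² F.
C = (1/C₁ + 1/C₂)⁻¹ = 1.71×10⁻¹² F.

C ≈ 1.71 pF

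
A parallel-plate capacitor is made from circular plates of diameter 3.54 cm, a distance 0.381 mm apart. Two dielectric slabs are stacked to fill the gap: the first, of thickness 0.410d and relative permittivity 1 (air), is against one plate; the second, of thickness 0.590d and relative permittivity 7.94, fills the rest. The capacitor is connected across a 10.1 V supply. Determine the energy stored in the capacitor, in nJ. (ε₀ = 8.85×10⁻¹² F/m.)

A = π(3.54/2 cm)² = 9.84×10⁻⁴ m².
Stacked slabs ⇒ two capacitors in series, each with the full plate area.
C₁ = κ₁ε₀A/d₁ = 1.00 × 8.85×10⁻¹² × 9.84×10⁻⁴ / 1.56×10⁻⁴ = 5.58×10⁻¹¹ F.
C₂ = κ₂ε₀A/d₂ = 7.94 × 8.85×10⁻¹² × 9.84×10⁻⁴ / 2.25×10⁻⁴ = 3.08×10⁻¹⁰ F.
C = (1/C₁ + 1/C₂)⁻¹ = 4.72×10⁻¹¹ F.
U = ½CV² = ½ × 4.72×10⁻¹¹ × (10.1)² = 2.41×10⁻⁹ J.

2.41 nJ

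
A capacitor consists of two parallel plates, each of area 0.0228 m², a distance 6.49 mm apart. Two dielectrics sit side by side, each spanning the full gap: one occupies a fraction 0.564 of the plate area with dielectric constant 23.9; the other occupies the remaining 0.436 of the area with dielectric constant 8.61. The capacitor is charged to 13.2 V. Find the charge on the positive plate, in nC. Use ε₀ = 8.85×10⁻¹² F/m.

7.07 nC

Side-by-side slabs ⇒ two capacitors in parallel, each spanning the full gap.
C₁ = κ₁ε₀A₁/d = 23.9 × 8.85×10⁻¹² × 1.29×10⁻² / 6.49×10⁻³ = 4.19×10⁻¹⁰ F.
C₂ = κ₂ε₀A₂/d = 8.61 × 8.85×10⁻¹² × 9.94×10⁻³ / 6.49×10⁻³ = 1.17×10⁻¹⁰ F.
C = C₁ + C₂ = 5.36×10⁻¹⁰ F.
Q = CV = 5.36×10⁻¹⁰ × 13.2 = 7.07×10⁻⁹ C.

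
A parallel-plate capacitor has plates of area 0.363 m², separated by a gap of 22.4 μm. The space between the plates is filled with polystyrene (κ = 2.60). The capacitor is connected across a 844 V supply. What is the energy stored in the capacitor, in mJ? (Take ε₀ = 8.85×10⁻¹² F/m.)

U ≈ 133 mJ

C = κε₀A/d = 2.60 × 8.85×10⁻¹² × 0.363 / 2.24×10⁻⁵ = 3.73×10⁻⁷ F.
U = ½CV² = ½ × 3.73×10⁻⁷ × (844)² = 0.133 J.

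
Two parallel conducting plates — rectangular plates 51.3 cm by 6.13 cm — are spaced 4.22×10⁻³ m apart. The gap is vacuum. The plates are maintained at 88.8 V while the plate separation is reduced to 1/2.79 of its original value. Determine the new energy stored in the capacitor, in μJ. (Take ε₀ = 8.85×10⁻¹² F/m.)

U ≈ 0.725 μJ

A = 51.3 × 6.13 cm² = 3.14×10⁻² m².
Initially C₁ = ε₀A/d = 8.85×10⁻¹² × 3.14×10⁻² / 4.22×10⁻³ = 6.59×10⁻¹¹ F.
U₁ = 2.60×10⁻⁷ J.
Battery connected ⇒ V is held fixed. C₂ = 2.79 C₁ and U = ½CV², so U₂/U₁ = C₂/C₁ = 2.79.
U₂ = 2.79 × 2.60×10⁻⁷ = 7.25×10⁻⁷ J.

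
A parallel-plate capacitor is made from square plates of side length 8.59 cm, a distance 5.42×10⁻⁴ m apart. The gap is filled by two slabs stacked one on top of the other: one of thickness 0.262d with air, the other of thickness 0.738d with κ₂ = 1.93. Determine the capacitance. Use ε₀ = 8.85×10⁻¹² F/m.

A = (8.59 cm)² = 7.38×10⁻³ m².
Stacked slabs ⇒ two capacitors in series, each with the full plate area.
C₁ = κ₁ε₀A/d₁ = 1.00 × 8.85×10⁻¹² × 7.38×10⁻³ / 1.42×10⁻⁴ = 4.60×10⁻¹⁰ F.
C₂ = κ₂ε₀A/d₂ = 1.93 × 8.85×10⁻¹² × 7.38×10⁻³ / 4.00×10⁻⁴ = 3.15×10⁻¹⁰ F.
C = (1/C₁ + 1/C₂)⁻¹ = 1.87×10⁻¹⁰ F.

C ≈ 187 pF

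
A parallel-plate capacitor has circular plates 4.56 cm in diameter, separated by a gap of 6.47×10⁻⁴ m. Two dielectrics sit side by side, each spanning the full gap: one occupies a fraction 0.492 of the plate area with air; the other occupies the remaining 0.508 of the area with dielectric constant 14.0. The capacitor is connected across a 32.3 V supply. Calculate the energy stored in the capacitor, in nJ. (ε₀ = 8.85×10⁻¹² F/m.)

U ≈ 88.6 nJ

A = π(4.56/2 cm)² = 1.63×10⁻³ m².
Side-by-side slabs ⇒ two capacitors in parallel, each spanning the full gap.
C₁ = κ₁ε₀A₁/d = 1.00 × 8.85×10⁻¹² × 8.03×10⁻⁴ / 6.47×10⁻⁴ = 1.10×10⁻¹¹ F.
C₂ = κ₂ε₀A₂/d = 14.0 × 8.85×10⁻¹² × 8.30×10⁻⁴ / 6.47×10⁻⁴ = 1.59×10⁻¹⁰ F.
C = C₁ + C₂ = 1.70×10⁻¹⁰ F.
U = ½CV² = ½ × 1.70×10⁻¹⁰ × (32.3)² = 8.86×10⁻⁸ J.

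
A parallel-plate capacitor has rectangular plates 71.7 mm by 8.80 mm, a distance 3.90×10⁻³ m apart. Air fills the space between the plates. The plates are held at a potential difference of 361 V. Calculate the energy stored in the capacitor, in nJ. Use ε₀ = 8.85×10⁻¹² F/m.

U ≈ 93.3 nJ

A = 71.7 × 8.80 mm² = 6.31×10⁻⁴ m².
C = ε₀A/d = 8.85×10⁻¹² × 6.31×10⁻⁴ / 3.90×10⁻³ = 1.43×10⁻¹² F.
U = ½CV² = ½ × 1.43×10⁻¹² × (361)² = 9.33×10⁻⁸ J.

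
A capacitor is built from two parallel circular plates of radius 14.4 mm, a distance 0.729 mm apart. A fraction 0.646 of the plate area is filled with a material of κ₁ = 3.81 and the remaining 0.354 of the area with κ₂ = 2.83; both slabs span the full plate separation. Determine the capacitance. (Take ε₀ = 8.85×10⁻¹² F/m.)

A = π(14.4 mm)² = 6.51×10⁻⁴ m².
Side-by-side slabs ⇒ two capacitors in parallel, each spanning the full gap.
C₁ = κ₁ε₀A₁/d = 3.81 × 8.85×10⁻¹² × 4.21×10⁻⁴ / 7.29×10⁻⁴ = 1.95×10⁻¹¹ F.
C₂ = κ₂ε₀A₂/d = 2.83 × 8.85×10⁻¹² × 2.31×10⁻⁴ / 7.29×10⁻⁴ = 7.92×10⁻¹² F.
C = C₁ + C₂ = 2.74×10⁻¹¹ F.

27.4 pF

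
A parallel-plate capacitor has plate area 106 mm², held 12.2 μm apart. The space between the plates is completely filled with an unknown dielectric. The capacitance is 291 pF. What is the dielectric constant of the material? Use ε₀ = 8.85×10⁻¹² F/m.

3.78

A = 106 mm² = 1.06×10⁻⁴ m².
κ = Cd/(ε₀A) = 2.91×10⁻¹⁰ × 1.22×10⁻⁵ / (8.85×10⁻¹² × 1.06×10⁻⁴) = 3.78.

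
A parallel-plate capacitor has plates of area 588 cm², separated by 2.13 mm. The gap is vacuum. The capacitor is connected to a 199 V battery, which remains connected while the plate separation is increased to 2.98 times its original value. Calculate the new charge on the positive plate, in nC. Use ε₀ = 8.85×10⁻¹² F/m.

A = 588 cm² = 5.88×10⁻² m².
Initially C₁ = ε₀A/d = 8.85×10⁻¹² × 5.88×10⁻² / 2.13×10⁻³ = 2.44×10⁻¹⁰ F.
Q₁ = 4.86×10⁻⁸ C.
Battery connected ⇒ V is held fixed. C₂ = 0.336 C₁ and Q = CV, so Q₂/Q₁ = C₂/C₁ = 0.336.
Q₂ = 0.336 × 4.86×10⁻⁸ = 1.63×10⁻⁸ C.

16.3 nC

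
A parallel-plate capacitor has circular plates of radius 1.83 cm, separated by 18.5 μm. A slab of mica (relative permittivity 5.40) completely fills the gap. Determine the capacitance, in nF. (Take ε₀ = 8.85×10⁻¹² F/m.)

A = π(1.83 cm)² = 1.05×10⁻³ m².
C = κε₀A/d = 5.40 × 8.85×10⁻¹² × 1.05×10⁻³ / 1.85×10⁻⁵ = 2.72×10⁻⁹ F.

2.72 nF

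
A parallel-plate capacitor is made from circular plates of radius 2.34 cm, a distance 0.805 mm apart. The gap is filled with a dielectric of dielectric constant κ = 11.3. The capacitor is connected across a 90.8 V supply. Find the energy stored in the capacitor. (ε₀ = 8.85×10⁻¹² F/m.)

A = π(2.34 cm)² = 1.72×10⁻³ m².
C = κε₀A/d = 11.3 × 8.85×10⁻¹² × 1.72×10⁻³ / 8.05×10⁻⁴ = 2.14×10⁻¹⁰ F.
U = ½CV² = ½ × 2.14×10⁻¹⁰ × (90.8)² = 8.81×10⁻⁷ J.

0.881 μJ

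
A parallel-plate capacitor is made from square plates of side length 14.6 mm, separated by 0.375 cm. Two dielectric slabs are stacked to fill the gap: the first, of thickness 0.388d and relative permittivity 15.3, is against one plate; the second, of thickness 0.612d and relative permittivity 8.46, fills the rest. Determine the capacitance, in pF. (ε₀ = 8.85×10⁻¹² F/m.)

C ≈ 5.15 pF

A = (14.6 mm)² = 2.13×10⁻⁴ m².
Stacked slabs ⇒ two capacitors in series, each with the full plate area.
C₁ = κ₁ε₀A/d₁ = 15.3 × 8.85×10⁻¹² × 2.13×10⁻⁴ / 1.45×10⁻³ = 1.98×10⁻¹¹ F.
C₂ = κ₂ε₀A/d₂ = 8.46 × 8.85×10⁻¹² × 2.13×10⁻⁴ / 2.29×10⁻³ = 6.95×10⁻¹² F.
C = (1/C₁ + 1/C₂)⁻¹ = 5.15×10⁻¹² F.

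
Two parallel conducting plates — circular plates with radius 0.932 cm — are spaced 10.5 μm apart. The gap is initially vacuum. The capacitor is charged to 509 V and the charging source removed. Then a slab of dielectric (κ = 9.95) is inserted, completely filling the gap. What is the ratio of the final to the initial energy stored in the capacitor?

Isolated ⇒ Q is held fixed.
C₂ = 9.95 C₁ and U = Q²/(2C), so U₂/U₁ = C₁/C₂ = 0.101.

U₂/U₁ ≈ 0.101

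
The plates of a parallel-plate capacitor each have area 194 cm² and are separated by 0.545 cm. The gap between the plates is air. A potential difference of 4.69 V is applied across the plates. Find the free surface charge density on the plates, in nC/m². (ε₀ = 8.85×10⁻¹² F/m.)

σ ≈ 7.62 nC/m²

A = 194 cm² = 1.94×10⁻² m².
C = ε₀A/d = 8.85×10⁻¹² × 1.94×10⁻² / 5.45×10⁻³ = 3.15×10⁻¹¹ F.
σ = Q/A = CV/A = 3.15×10⁻¹¹ × 4.69 / 1.94×10⁻² = 7.62×10⁻⁹ C/m².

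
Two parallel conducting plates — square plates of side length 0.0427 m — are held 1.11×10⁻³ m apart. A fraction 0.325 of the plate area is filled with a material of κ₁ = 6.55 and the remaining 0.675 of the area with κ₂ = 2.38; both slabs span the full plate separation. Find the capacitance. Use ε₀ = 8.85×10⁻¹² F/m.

A = (0.0427 m)² = 1.82×10⁻³ m².
Side-by-side slabs ⇒ two capacitors in parallel, each spanning the full gap.
C₁ = κ₁ε₀A₁/d = 6.55 × 8.85×10⁻¹² × 5.93×10⁻⁴ / 1.11×10⁻³ = 3.09×10⁻¹¹ F.
C₂ = κ₂ε₀A₂/d = 2.38 × 8.85×10⁻¹² × 1.23×10⁻³ / 1.11×10⁻³ = 2.34×10⁻¹¹ F.
C = C₁ + C₂ = 5.43×10⁻¹¹ F.

54.3 pF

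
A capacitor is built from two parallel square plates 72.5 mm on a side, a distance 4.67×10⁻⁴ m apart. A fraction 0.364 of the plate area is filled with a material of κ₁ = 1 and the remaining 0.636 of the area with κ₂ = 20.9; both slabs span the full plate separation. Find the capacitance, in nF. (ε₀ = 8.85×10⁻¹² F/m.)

C ≈ 1.36 nF

A = (72.5 mm)² = 5.26×10⁻³ m².
Side-by-side slabs ⇒ two capacitors in parallel, each spanning the full gap.
C₁ = κ₁ε₀A₁/d = 1.00 × 8.85×10⁻¹² × 1.91×10⁻³ / 4.67×10⁻⁴ = 3.63×10⁻¹¹ F.
C₂ = κ₂ε₀A₂/d = 20.9 × 8.85×10⁻¹² × 3.34×10⁻³ / 4.67×10⁻⁴ = 1.32×10⁻⁹ F.
C = C₁ + C₂ = 1.36×10⁻⁹ F.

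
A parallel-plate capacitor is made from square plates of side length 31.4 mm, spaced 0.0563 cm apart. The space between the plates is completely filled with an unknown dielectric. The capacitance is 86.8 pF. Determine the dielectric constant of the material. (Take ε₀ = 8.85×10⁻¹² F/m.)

5.60

A = (31.4 mm)² = 9.86×10⁻⁴ m².
κ = Cd/(ε₀A) = 8.68×10⁻¹¹ × 5.63×10⁻⁴ / (8.85×10⁻¹² × 9.86×10⁻⁴) = 5.60.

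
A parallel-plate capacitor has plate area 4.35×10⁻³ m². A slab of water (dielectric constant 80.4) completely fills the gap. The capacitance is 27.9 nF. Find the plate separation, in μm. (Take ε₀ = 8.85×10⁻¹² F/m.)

d ≈ 111 μm

d = κε₀A/C = 80.4 × 8.85×10⁻¹² × 4.35×10⁻³ / 2.79×10⁻⁸ = 1.11×10⁻⁴ m.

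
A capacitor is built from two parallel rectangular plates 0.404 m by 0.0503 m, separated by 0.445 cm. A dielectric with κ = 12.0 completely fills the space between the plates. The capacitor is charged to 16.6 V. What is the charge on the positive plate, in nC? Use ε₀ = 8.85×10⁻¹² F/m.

Q ≈ 8.05 nC

A = 0.404 × 0.0503 m² = 2.03×10⁻² m².
C = κε₀A/d = 12.0 × 8.85×10⁻¹² × 2.03×10⁻² / 4.45×10⁻³ = 4.85×10⁻¹⁰ F.
Q = CV = 4.85×10⁻¹⁰ × 16.6 = 8.05×10⁻⁹ C.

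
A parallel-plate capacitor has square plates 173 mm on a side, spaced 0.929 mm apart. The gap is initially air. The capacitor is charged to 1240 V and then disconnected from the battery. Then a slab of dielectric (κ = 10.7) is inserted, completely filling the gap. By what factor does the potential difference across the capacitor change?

Isolated ⇒ Q is held fixed.
C₂ = 10.7 C₁ and V = Q/C, so V₂/V₁ = C₁/C₂ = 0.0935.

0.0935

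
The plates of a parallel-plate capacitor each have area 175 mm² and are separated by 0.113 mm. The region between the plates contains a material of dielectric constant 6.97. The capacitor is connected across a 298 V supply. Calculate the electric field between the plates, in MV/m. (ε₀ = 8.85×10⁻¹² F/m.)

E = V/d = 298 / 1.13×10⁻⁴ = 2.64×10⁶ V/m.

E ≈ 2.64 MV/m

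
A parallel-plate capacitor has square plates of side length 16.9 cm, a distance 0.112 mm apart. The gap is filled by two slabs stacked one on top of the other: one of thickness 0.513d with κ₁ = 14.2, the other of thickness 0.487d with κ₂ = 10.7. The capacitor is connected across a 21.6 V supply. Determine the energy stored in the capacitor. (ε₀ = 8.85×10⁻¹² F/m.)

A = (16.9 cm)² = 2.86×10⁻² m².
Stacked slabs ⇒ two capacitors in series, each with the full plate area.
C₁ = κ₁ε₀A/d₁ = 14.2 × 8.85×10⁻¹² × 2.86×10⁻² / 5.75×10⁻⁵ = 6.25×10⁻⁸ F.
C₂ = κ₂ε₀A/d₂ = 10.7 × 8.85×10⁻¹² × 2.86×10⁻² / 5.45×10⁻⁵ = 4.96×10⁻⁸ F.
C = (1/C₁ + 1/C₂)⁻¹ = 2.76×10⁻⁸ F.
U = ½CV² = ½ × 2.76×10⁻⁸ × (21.6)² = 6.45×10⁻⁶ J.

U ≈ 6.45 μJ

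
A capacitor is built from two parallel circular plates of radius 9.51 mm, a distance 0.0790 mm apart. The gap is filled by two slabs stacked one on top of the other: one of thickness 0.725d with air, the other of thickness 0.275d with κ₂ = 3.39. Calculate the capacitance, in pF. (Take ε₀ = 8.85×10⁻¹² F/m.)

A = π(9.51 mm)² = 2.84×10⁻⁴ m².
Stacked slabs ⇒ two capacitors in series, each with the full plate area.
C₁ = κ₁ε₀A/d₁ = 1.00 × 8.85×10⁻¹² × 2.84×10⁻⁴ / 5.73×10⁻⁵ = 4.39×10⁻¹¹ F.
C₂ = κ₂ε₀A/d₂ = 3.39 × 8.85×10⁻¹² × 2.84×10⁻⁴ / 2.17×10⁻⁵ = 3.92×10⁻¹⁰ F.
C = (1/C₁ + 1/C₂)⁻¹ = 3.95×10⁻¹¹ F.

C ≈ 39.5 pF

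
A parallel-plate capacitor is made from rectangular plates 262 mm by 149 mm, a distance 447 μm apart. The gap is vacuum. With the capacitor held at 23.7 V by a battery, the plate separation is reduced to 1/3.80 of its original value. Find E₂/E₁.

E₂/E₁ ≈ 3.80

Battery connected ⇒ V is held fixed.
E = V/d, so E₂/E₁ = d₁/d₂ = 3.80.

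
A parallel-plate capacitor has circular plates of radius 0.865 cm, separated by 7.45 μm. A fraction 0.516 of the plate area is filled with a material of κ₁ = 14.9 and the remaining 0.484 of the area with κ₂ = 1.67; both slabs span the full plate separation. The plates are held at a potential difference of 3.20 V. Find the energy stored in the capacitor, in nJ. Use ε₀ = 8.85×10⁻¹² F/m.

A = π(0.865 cm)² = 2.35×10⁻⁴ m².
Side-by-side slabs ⇒ two capacitors in parallel, each spanning the full gap.
C₁ = κ₁ε₀A₁/d = 14.9 × 8.85×10⁻¹² × 1.21×10⁻⁴ / 7.45×10⁻⁶ = 2.15×10⁻⁹ F.
C₂ = κ₂ε₀A₂/d = 1.67 × 8.85×10⁻¹² × 1.14×10⁻⁴ / 7.45×10⁻⁶ = 2.26×10⁻¹⁰ F.
C = C₁ + C₂ = 2.37×10⁻⁹ F.
U = ½CV² = ½ × 2.37×10⁻⁹ × (3.20)² = 1.21×10⁻⁸ J.

U ≈ 12.1 nJ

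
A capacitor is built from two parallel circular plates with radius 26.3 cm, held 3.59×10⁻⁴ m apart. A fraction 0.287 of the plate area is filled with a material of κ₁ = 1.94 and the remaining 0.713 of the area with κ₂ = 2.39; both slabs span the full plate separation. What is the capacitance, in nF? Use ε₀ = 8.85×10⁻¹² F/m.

C ≈ 12.1 nF

A = π(26.3 cm)² = 0.217 m².
Side-by-side slabs ⇒ two capacitors in parallel, each spanning the full gap.
C₁ = κ₁ε₀A₁/d = 1.94 × 8.85×10⁻¹² × 6.24×10⁻² / 3.59×10⁻⁴ = 2.98×10⁻⁹ F.
C₂ = κ₂ε₀A₂/d = 2.39 × 8.85×10⁻¹² × 0.155 / 3.59×10⁻⁴ = 9.13×10⁻⁹ F.
C = C₁ + C₂ = 1.21×10⁻⁸ F.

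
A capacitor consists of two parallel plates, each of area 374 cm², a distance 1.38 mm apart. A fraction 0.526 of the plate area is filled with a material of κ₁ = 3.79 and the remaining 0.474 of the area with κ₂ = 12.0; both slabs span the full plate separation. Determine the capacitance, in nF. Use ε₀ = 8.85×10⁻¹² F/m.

C ≈ 1.84 nF

A = 374 cm² = 3.74×10⁻² m².
Side-by-side slabs ⇒ two capacitors in parallel, each spanning the full gap.
C₁ = κ₁ε₀A₁/d = 3.79 × 8.85×10⁻¹² × 1.97×10⁻² / 1.38×10⁻³ = 4.78×10⁻¹⁰ F.
C₂ = κ₂ε₀A₂/d = 12.0 × 8.85×10⁻¹² × 1.77×10⁻² / 1.38×10⁻³ = 1.36×10⁻⁹ F.
C = C₁ + C₂ = 1.84×10⁻⁹ F.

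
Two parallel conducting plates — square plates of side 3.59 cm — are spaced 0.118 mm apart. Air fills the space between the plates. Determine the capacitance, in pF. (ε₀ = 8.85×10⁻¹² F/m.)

A = (3.59 cm)² = 1.29×10⁻³ m².
C = ε₀A/d = 8.85×10⁻¹² × 1.29×10⁻³ / 1.18×10⁻⁴ = 9.67×10⁻¹¹ F.

C ≈ 96.7 pF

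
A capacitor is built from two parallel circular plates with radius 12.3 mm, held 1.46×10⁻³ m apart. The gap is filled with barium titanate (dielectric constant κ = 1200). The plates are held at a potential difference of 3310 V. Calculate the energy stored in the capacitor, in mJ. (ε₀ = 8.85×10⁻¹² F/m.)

A = π(12.3 mm)² = 4.75×10⁻⁴ m².
C = κε₀A/d = 1200 × 8.85×10⁻¹² × 4.75×10⁻⁴ / 1.46×10⁻³ = 3.46×10⁻⁹ F.
U = ½CV² = ½ × 3.46×10⁻⁹ × (3310)² = 1.89×10⁻² J.

18.9 mJ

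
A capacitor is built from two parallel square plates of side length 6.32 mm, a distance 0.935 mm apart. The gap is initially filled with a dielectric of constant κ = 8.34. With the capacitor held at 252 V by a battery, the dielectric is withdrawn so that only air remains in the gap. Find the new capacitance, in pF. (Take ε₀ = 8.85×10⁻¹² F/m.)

C ≈ 0.378 pF

A = (6.32 mm)² = 3.99×10⁻⁵ m².
Initially C₁ = κε₀A/d = 8.34 × 8.85×10⁻¹² × 3.99×10⁻⁵ / 9.35×10⁻⁴ = 3.15×10⁻¹² F.
C = κε₀A/d scales with κ, so C₂/C₁ = 1/κ = 1/8.34 = 0.120.
C₂ = 0.120 × 3.15×10⁻¹² = 3.78×10⁻¹³ F.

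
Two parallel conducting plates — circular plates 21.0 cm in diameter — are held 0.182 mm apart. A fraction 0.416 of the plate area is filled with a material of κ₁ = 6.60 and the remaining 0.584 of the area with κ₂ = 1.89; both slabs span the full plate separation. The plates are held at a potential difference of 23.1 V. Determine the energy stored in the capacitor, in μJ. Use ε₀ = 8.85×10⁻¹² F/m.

A = π(21.0/2 cm)² = 3.46×10⁻² m².
Side-by-side slabs ⇒ two capacitors in parallel, each spanning the full gap.
C₁ = κ₁ε₀A₁/d = 6.60 × 8.85×10⁻¹² × 1.44×10⁻² / 1.82×10⁻⁴ = 4.62×10⁻⁹ F.
C₂ = κ₂ε₀A₂/d = 1.89 × 8.85×10⁻¹² × 2.02×10⁻² / 1.82×10⁻⁴ = 1.86×10⁻⁹ F.
C = C₁ + C₂ = 6.48×10⁻⁹ F.
U = ½CV² = ½ × 6.48×10⁻⁹ × (23.1)² = 1.73×10⁻⁶ J.

U ≈ 1.73 μJ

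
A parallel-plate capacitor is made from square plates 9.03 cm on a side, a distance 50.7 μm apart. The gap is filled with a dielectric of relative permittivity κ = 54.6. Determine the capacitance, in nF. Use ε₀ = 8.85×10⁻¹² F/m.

A = (9.03 cm)² = 8.15×10⁻³ m².
C = κε₀A/d = 54.6 × 8.85×10⁻¹² × 8.15×10⁻³ / 5.07×10⁻⁵ = 7.77×10⁻⁸ F.

77.7 nF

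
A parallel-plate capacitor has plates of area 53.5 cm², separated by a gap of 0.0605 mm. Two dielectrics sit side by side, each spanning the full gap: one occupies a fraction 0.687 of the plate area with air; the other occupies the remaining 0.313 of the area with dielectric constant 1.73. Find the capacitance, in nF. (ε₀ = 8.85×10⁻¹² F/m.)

A = 53.5 cm² = 5.35×10⁻³ m².
Side-by-side slabs ⇒ two capacitors in parallel, each spanning the full gap.
C₁ = κ₁ε₀A₁/d = 1.00 × 8.85×10⁻¹² × 3.68×10⁻³ / 6.05×10⁻⁵ = 5.38×10⁻¹⁰ F.
C₂ = κ₂ε₀A₂/d = 1.73 × 8.85×10⁻¹² × 1.67×10⁻³ / 6.05×10⁻⁵ = 4.24×10⁻¹⁰ F.
C = C₁ + C₂ = 9.61×10⁻¹⁰ F.

0.961 nF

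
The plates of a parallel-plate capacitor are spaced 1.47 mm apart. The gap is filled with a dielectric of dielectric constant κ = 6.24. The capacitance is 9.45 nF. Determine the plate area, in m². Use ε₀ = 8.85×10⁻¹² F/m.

A = Cd/(κε₀) = 9.45×10⁻⁹ × 1.47×10⁻³ / (6.24 × 8.85×10⁻¹²) = 0.252 m².

A ≈ 0.252 m²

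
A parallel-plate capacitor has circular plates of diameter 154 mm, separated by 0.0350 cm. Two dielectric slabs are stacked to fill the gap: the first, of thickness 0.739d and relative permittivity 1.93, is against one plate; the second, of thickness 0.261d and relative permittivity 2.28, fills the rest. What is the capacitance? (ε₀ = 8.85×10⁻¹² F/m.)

C ≈ 0.947 nF

A = π(154/2 mm)² = 1.86×10⁻² m².
Stacked slabs ⇒ two capacitors in series, each with the full plate area.
C₁ = κ₁ε₀A/d₁ = 1.93 × 8.85×10⁻¹² × 1.86×10⁻² / 2.59×10⁻⁴ = 1.23×10⁻⁹ F.
C₂ = κ₂ε₀A/d₂ = 2.28 × 8.85×10⁻¹² × 1.86×10⁻² / 9.14×10⁻⁵ = 4.11×10⁻⁹ F.
C = (1/C₁ + 1/C₂)⁻¹ = 9.47×10⁻¹⁰ F.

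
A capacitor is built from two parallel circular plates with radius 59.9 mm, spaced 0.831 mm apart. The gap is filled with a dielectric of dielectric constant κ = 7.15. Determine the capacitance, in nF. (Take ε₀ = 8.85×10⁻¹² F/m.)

A = π(59.9 mm)² = 1.13×10⁻² m².
C = κε₀A/d = 7.15 × 8.85×10⁻¹² × 1.13×10⁻² / 8.31×10⁻⁴ = 8.58×10⁻¹⁰ F.

C ≈ 0.858 nF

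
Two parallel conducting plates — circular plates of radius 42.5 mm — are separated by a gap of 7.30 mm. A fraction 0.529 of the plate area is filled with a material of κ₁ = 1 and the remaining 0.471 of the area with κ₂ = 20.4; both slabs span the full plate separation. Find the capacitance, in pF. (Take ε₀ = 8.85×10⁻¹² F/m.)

A = π(42.5 mm)² = 5.67×10⁻³ m².
Side-by-side slabs ⇒ two capacitors in parallel, each spanning the full gap.
C₁ = κ₁ε₀A₁/d = 1.00 × 8.85×10⁻¹² × 3.00×10⁻³ / 7.30×10⁻³ = 3.64×10⁻¹² F.
C₂ = κ₂ε₀A₂/d = 20.4 × 8.85×10⁻¹² × 2.67×10⁻³ / 7.30×10⁻³ = 6.61×10⁻¹¹ F.
C = C₁ + C₂ = 6.97×10⁻¹¹ F.

C ≈ 69.7 pF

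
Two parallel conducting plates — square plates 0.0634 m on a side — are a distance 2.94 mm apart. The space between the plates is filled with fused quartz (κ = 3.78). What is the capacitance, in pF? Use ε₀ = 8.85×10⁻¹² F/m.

C ≈ 45.7 pF

A = (0.0634 m)² = 4.02×10⁻³ m².
C = κε₀A/d = 3.78 × 8.85×10⁻¹² × 4.02×10⁻³ / 2.94×10⁻³ = 4.57×10⁻¹¹ F.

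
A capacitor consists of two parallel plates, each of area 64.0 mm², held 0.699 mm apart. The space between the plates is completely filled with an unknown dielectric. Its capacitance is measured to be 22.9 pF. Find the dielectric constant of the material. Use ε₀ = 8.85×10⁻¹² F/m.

A = 64.0 mm² = 6.40×10⁻⁵ m².
κ = Cd/(ε₀A) = 2.29×10⁻¹¹ × 6.99×10⁻⁴ / (8.85×10⁻¹² × 6.40×10⁻⁵) = 28.3.

κ ≈ 28.3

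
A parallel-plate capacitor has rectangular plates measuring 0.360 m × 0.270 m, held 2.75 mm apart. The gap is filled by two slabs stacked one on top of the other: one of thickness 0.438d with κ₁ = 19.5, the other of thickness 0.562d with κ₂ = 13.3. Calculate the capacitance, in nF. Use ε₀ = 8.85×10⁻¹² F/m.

A = 0.360 × 0.270 m² = 9.72×10⁻² m².
Stacked slabs ⇒ two capacitors in series, each with the full plate area.
C₁ = κ₁ε₀A/d₁ = 19.5 × 8.85×10⁻¹² × 9.72×10⁻² / 1.20×10⁻³ = 1.39×10⁻⁸ F.
C₂ = κ₂ε₀A/d₂ = 13.3 × 8.85×10⁻¹² × 9.72×10⁻² / 1.55×10⁻³ = 7.40×10⁻⁹ F.
C = (1/C₁ + 1/C₂)⁻¹ = 4.83×10⁻⁹ F.

C ≈ 4.83 nF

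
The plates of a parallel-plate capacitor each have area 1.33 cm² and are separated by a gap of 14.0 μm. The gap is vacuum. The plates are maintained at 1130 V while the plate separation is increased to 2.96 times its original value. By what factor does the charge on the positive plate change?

0.338

Battery connected ⇒ V is held fixed.
C₂ = 0.338 C₁ and Q = CV, so Q₂/Q₁ = C₂/C₁ = 0.338.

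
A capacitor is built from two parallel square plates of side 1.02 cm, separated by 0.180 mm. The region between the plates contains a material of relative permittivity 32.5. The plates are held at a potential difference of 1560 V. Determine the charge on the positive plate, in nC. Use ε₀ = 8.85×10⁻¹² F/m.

Q ≈ 259 nC

A = (1.02 cm)² = 1.04×10⁻⁴ m².
C = κε₀A/d = 32.5 × 8.85×10⁻¹² × 1.04×10⁻⁴ / 1.80×10⁻⁴ = 1.66×10⁻¹⁰ F.
Q = CV = 1.66×10⁻¹⁰ × 1560 = 2.59×10⁻⁷ C.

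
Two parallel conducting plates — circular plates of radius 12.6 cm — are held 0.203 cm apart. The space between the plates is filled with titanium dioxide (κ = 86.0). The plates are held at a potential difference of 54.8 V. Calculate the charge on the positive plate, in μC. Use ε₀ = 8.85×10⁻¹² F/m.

1.02 μC

A = π(12.6 cm)² = 4.99×10⁻² m².
C = κε₀A/d = 86.0 × 8.85×10⁻¹² × 4.99×10⁻² / 2.03×10⁻³ = 1.87×10⁻⁸ F.
Q = CV = 1.87×10⁻⁸ × 54.8 = 1.02×10⁻⁶ C.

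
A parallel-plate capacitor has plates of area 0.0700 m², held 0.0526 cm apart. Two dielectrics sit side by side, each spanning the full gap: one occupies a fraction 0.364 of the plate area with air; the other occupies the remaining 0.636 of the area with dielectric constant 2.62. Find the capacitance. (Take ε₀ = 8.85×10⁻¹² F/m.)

Side-by-side slabs ⇒ two capacitors in parallel, each spanning the full gap.
C₁ = κ₁ε₀A₁/d = 1.00 × 8.85×10⁻¹² × 2.55×10⁻² / 5.26×10⁻⁴ = 4.29×10⁻¹⁰ F.
C₂ = κ₂ε₀A₂/d = 2.62 × 8.85×10⁻¹² × 4.45×10⁻² / 5.26×10⁻⁴ = 1.96×10⁻⁹ F.
C = C₁ + C₂ = 2.39×10⁻⁹ F.

2.39 nF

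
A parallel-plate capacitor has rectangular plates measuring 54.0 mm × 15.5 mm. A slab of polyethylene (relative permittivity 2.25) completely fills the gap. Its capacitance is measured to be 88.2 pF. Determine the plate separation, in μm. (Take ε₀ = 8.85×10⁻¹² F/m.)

A = 54.0 × 15.5 mm² = 8.37×10⁻⁴ m².
d = κε₀A/C = 2.25 × 8.85×10⁻¹² × 8.37×10⁻⁴ / 8.82×10⁻¹¹ = 1.89×10⁻⁴ m.

189 μm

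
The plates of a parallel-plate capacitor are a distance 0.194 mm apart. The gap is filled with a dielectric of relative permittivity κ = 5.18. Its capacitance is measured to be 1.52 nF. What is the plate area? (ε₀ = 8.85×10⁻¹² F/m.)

A = Cd/(κε₀) = 1.52×10⁻⁹ × 1.94×10⁻⁴ / (5.18 × 8.85×10⁻¹²) = 6.43×10⁻³ m².

A ≈ 64.3 cm²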